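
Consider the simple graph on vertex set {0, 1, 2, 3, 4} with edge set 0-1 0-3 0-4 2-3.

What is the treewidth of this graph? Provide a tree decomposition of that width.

Treewidth 1.
One such decomposition:
Bags: B1 = {0, 3}  B2 = {2, 3}  B3 = {0, 4}  B4 = {0, 1}
Tree: B1–B2, B1–B3, B3–B4

Each bag holds 2 vertices, so the decomposition has width 1, which upper-bounds the treewidth. Since G has at least one edge (e.g. 3–0), it is not an edgeless graph, so tw(G) ≥ 1. Hence tw(G) = 1 exactly.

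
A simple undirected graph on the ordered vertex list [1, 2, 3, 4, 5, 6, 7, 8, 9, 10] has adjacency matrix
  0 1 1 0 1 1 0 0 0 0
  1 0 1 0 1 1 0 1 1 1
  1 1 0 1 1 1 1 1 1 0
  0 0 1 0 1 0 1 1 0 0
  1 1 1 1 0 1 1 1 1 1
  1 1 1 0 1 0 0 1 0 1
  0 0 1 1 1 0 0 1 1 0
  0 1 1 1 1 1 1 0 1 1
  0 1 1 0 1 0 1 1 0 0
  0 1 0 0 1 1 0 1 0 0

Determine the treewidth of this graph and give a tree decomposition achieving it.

Treewidth 4.
One such decomposition:
Bags: B1 = {2, 3, 5, 8, 9}  B2 = {3, 5, 7, 8, 9}  B3 = {2, 3, 5, 6, 8}  B4 = {2, 5, 6, 8, 10}  B5 = {3, 4, 5, 7, 8}  B6 = {1, 2, 3, 5, 6}
Tree: B1–B2, B1–B3, B3–B4, B2–B5, B3–B6

Each bag holds 5 vertices, so the decomposition has width 4, which upper-bounds the treewidth. On the other hand G contains the 5-clique {2, 5, 6, 8, 10}. A clique must lie in a single bag of any decomposition, so no decomposition can have width below 4. Combining the bounds, tw(G) = 4.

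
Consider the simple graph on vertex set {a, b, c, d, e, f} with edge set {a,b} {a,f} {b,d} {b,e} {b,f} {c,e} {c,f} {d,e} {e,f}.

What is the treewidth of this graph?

A width-2 tree decomposition is:
Bags: B1 = {b, e, f}  B2 = {c, e, f}  B3 = {b, d, e}  B4 = {a, b, f}
Tree: B1–B2, B1–B3, B1–B4
Every bag has size at most 3, so the width is 3 − 1 = 2 and tw(G) ≤ 2. On the other hand G contains the 3-clique {b, d, e}. A clique must lie in a single bag of any decomposition, so no decomposition can have width below 2. The upper and lower bounds meet at 2, so that is the treewidth.

2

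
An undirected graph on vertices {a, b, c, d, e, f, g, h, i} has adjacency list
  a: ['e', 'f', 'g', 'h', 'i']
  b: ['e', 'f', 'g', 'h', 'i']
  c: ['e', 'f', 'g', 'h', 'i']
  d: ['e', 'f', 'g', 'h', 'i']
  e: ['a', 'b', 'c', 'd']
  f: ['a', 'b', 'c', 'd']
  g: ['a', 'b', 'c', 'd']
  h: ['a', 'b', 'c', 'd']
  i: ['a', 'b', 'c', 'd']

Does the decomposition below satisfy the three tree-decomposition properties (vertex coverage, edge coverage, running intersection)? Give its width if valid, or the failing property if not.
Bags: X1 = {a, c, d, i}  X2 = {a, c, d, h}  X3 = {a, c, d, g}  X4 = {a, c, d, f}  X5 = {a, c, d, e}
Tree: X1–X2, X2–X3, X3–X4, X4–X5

No — vertex b appears in no bag.

A tree decomposition must satisfy three properties: every vertex lies in some bag; for every edge, both endpoints lie together in some bag; and for every vertex, the bags containing it form a connected subtree. Here vertex b appears in no bag, so the decomposition is invalid.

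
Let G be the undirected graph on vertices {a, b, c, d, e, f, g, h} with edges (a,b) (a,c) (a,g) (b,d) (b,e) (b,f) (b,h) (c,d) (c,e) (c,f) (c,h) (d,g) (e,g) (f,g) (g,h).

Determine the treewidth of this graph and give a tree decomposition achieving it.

Each bag holds 4 vertices, so the decomposition has width 3, which upper-bounds the treewidth. For the lower bound: the 4 vertex sets {b,e}, {g,h}, {c}, {f} are disjoint, each induces a connected subgraph, and every pair is joined by at least one edge of G. Contracting each set to a single vertex therefore yields K_{4} as a minor, and since treewidth is minor-monotone, tw(G) ≥ tw(K_{4}) = 3. Hence tw(G) = 3 exactly.

Treewidth 3.
One optimal decomposition is:
Bags: B1 = {b, c, e, g}  B2 = {b, c, g, h}  B3 = {b, c, f, g}  B4 = {b, c, d, g}  B5 = {a, b, c, g}
Tree: B1–B2, B2–B3, B3–B4, B4–B5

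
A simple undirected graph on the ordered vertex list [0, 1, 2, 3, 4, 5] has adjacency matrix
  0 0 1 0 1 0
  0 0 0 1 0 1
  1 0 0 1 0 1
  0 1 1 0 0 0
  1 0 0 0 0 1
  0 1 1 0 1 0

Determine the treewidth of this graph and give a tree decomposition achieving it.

Treewidth 2.
Bags: B1 = {0, 2, 4}  B2 = {2, 4, 5}  B3 = {2, 3, 5}  B4 = {1, 3, 5}
Tree: B1–B2, B2–B3, B3–B4

Every bag has size at most 3, so the width is 3 − 1 = 2 and tw(G) ≤ 2. The edges 0–4–5–2–0 form a cycle, so G is not a tree and its treewidth is at least 2. The upper and lower bounds meet at 2, so that is the treewidth.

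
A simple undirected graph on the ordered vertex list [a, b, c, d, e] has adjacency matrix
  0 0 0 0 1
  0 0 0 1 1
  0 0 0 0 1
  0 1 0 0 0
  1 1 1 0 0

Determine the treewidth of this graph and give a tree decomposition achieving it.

Treewidth 1.
One optimal decomposition is:
Bags: B1 = {c, e}  B2 = {b, e}  B3 = {b, d}  B4 = {a, e}
Tree: B1–B2, B2–B3, B2–B4

The largest bag has 2 vertices, giving width 1; this decomposition certifies tw(G) ≤ 1. G has an edge, so its treewidth is at least 1. Therefore the treewidth is 1.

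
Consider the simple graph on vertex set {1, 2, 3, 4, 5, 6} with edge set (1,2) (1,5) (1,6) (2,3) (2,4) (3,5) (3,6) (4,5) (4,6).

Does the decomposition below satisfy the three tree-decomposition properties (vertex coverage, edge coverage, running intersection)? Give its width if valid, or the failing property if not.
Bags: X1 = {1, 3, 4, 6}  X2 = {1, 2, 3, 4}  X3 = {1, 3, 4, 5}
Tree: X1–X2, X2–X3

Vertex coverage: the bags together contain {1, 2, 3, 4, 5, 6}, the full vertex set. Edge coverage: each edge of G has both endpoints in at least one bag. Running intersection: for every vertex, the bags containing it form a connected subtree. All three properties hold, so this is a valid tree decomposition of width max|bag| − 1 = 3, and hence tw(G) ≤ 3.

Yes; width 3.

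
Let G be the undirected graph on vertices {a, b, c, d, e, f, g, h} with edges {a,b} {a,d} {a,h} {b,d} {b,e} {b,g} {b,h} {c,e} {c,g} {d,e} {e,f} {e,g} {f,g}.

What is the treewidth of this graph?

A width-2 tree decomposition is:
Bags: B1 = {e, f, g}  B2 = {b, e, g}  B3 = {c, e, g}  B4 = {b, d, e}  B5 = {a, b, d}  B6 = {a, b, h}
Tree: B1–B2, B2–B3, B2–B4, B4–B5, B5–B6
Every bag has size at most 3, so the width is 3 − 1 = 2 and tw(G) ≤ 2. For the lower bound, the 3 vertices {c, e, g} are pairwise adjacent, and any tree decomposition puts a clique entirely inside one bag — forcing width ≥ 2. The upper and lower bounds meet at 2, so that is the treewidth.

2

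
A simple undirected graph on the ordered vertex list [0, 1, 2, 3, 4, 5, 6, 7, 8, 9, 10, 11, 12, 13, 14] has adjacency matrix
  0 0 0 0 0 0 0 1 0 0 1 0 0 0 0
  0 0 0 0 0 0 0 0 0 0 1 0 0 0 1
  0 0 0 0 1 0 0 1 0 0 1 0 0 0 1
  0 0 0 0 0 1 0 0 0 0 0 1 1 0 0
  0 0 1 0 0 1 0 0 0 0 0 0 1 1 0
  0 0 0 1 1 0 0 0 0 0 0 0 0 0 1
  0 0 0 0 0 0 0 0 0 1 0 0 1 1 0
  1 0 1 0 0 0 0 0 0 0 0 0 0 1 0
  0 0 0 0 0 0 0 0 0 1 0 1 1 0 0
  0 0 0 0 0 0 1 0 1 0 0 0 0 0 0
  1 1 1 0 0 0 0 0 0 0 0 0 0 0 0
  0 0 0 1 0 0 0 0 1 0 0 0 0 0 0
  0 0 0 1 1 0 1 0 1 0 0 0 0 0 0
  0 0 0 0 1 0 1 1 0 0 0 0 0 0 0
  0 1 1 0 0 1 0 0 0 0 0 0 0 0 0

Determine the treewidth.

3

A width-3 tree decomposition is:
Bags: B1 = {6, 8, 9, 11}  B2 = {6, 8, 11, 12}  B3 = {3, 6, 11, 12}  B4 = {3, 6, 12, 13}  B5 = {3, 4, 12, 13}  B6 = {3, 4, 5, 13}  B7 = {4, 5, 7, 13}  B8 = {2, 4, 5, 7}  B9 = {2, 5, 7, 14}  B10 = {0, 2, 7, 14}  B11 = {0, 2, 10, 14}  B12 = {0, 1, 10, 14}
Tree: B1–B2, B2–B3, B3–B4, B4–B5, B5–B6, B6–B7, B7–B8, B8–B9, B9–B10, B10–B11, B11–B12
Each bag holds 4 vertices, so the decomposition has width 3, which upper-bounds the treewidth. For the lower bound: the 4 vertex sets {8,9,11}, {6}, {12}, {3,4,5,13} are disjoint, each induces a connected subgraph, and every pair is joined by at least one edge of G. Contracting each set to a single vertex therefore yields K_{4} as a minor, and since treewidth is minor-monotone, tw(G) ≥ tw(K_{4}) = 3. Therefore the treewidth is 3.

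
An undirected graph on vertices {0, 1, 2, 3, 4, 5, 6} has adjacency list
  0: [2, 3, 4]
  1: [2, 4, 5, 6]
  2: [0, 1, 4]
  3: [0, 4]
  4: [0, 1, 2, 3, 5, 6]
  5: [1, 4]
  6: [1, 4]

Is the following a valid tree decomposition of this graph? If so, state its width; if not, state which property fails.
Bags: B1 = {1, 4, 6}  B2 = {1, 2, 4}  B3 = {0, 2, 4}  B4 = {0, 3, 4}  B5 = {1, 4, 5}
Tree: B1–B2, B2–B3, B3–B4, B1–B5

Vertex coverage: the bags together contain {0, 1, 2, 3, 4, 5, 6}, the full vertex set. Edge coverage: each edge of G has both endpoints in at least one bag. Running intersection: for every vertex, the bags containing it form a connected subtree. All three properties hold, so this is a valid tree decomposition of width max|bag| − 1 = 2, and hence tw(G) ≤ 2.

Yes; width 2.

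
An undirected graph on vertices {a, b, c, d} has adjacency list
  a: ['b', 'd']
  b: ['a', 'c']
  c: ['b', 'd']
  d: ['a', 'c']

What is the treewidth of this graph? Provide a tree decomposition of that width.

Each bag holds 3 vertices, so the decomposition has width 2, which upper-bounds the treewidth. The edges a–d–c–b–a form a cycle, so G is not a tree and its treewidth is at least 2. Hence tw(G) = 2 exactly.

Treewidth 2.
One such decomposition:
Bags: B1 = {a, c, d}  B2 = {a, b, c}
Tree: B1–B2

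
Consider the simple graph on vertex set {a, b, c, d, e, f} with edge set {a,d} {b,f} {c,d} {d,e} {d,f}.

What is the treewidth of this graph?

A width-1 tree decomposition is:
Bags: B1 = {d, f}  B2 = {b, f}  B3 = {c, d}  B4 = {a, d}  B5 = {d, e}
Tree: B1–B2, B1–B3, B1–B4, B1–B5
The largest bag has 2 vertices, giving width 1; this decomposition certifies tw(G) ≤ 1. Any graph with an edge has treewidth ≥ 1, and G has the edge d–f. The upper and lower bounds meet at 1, so that is the treewidth.

1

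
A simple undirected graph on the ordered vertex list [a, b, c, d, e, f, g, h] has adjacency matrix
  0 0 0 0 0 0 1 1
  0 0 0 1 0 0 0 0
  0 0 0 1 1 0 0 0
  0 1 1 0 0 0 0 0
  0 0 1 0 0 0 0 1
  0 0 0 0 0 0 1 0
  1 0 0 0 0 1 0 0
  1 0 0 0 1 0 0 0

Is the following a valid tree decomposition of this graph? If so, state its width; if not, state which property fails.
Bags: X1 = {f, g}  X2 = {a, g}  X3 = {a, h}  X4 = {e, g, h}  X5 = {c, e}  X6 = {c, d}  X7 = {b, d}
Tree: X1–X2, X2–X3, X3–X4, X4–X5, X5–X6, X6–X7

A tree decomposition must satisfy three properties: every vertex lies in some bag; for every edge, both endpoints lie together in some bag; and for every vertex, the bags containing it form a connected subtree. Here bags containing vertex g are not connected in the tree, so the decomposition is invalid.

No — bags containing vertex g are not connected in the tree.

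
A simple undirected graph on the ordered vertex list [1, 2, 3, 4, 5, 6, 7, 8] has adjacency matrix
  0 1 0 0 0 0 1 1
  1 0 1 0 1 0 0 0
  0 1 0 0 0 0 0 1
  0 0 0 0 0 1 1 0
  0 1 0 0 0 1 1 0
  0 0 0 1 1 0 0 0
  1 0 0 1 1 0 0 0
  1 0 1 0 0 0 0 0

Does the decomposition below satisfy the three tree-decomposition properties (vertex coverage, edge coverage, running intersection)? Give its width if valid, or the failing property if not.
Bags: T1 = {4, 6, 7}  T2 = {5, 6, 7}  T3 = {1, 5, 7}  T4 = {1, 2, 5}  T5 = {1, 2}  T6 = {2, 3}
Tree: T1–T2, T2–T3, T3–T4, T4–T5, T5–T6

A tree decomposition must satisfy three properties: every vertex lies in some bag; for every edge, both endpoints lie together in some bag; and for every vertex, the bags containing it form a connected subtree. Here vertex 8 appears in no bag, so the decomposition is invalid.

No — vertex 8 appears in no bag.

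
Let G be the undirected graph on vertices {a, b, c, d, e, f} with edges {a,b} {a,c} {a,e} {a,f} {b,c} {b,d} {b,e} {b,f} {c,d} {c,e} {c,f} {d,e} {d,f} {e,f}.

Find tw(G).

A width-4 tree decomposition is:
Bags: B1 = {a, b, c, e, f}  B2 = {b, c, d, e, f}
Tree: B1–B2
The largest bag has 5 vertices, giving width 4; this decomposition certifies tw(G) ≤ 4. On the other hand G contains the 5-clique {b, c, d, e, f}. A clique must lie in a single bag of any decomposition, so no decomposition can have width below 4. Hence tw(G) = 4 exactly.

4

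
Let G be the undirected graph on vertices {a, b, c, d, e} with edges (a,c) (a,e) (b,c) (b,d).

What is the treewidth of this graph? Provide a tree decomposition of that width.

Treewidth 1.
One optimal decomposition is:
Bags: B1 = {b, c}  B2 = {a, c}  B3 = {a, e}  B4 = {b, d}
Tree: B1–B2, B2–B3, B1–B4

Every bag has size at most 2, so the width is 2 − 1 = 1 and tw(G) ≤ 1. Any graph with an edge has treewidth ≥ 1, and G has the edge c–b. Therefore the treewidth is 1.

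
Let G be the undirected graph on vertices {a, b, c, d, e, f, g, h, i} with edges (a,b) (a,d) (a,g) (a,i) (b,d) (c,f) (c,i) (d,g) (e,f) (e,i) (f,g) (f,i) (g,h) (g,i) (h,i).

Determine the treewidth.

A width-2 tree decomposition is:
Bags: B1 = {g, h, i}  B2 = {a, g, i}  B3 = {f, g, i}  B4 = {a, d, g}  B5 = {c, f, i}  B6 = {a, b, d}  B7 = {e, f, i}
Tree: B1–B2, B2–B3, B2–B4, B3–B5, B4–B6, B3–B7
The largest bag has 3 vertices, giving width 2; this decomposition certifies tw(G) ≤ 2. On the other hand G contains the 3-clique {a, d, g}. A clique must lie in a single bag of any decomposition, so no decomposition can have width below 2. The upper and lower bounds meet at 2, so that is the treewidth.

2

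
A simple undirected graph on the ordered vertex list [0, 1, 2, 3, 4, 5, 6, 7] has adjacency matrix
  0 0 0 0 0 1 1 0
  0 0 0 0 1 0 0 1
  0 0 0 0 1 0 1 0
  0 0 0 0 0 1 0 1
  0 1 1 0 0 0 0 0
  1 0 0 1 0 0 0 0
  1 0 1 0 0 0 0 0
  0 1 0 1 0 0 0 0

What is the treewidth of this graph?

2

A width-2 tree decomposition is:
Bags: B1 = {0, 5, 6}  B2 = {2, 5, 6}  B3 = {2, 4, 5}  B4 = {1, 4, 5}  B5 = {1, 5, 7}  B6 = {3, 5, 7}
Tree: B1–B2, B2–B3, B3–B4, B4–B5, B5–B6
Every bag has size at most 3, so the width is 3 − 1 = 2 and tw(G) ≤ 2. The edges 5–0–6–2–4–1–7–3–5 form a cycle, so G is not a tree and its treewidth is at least 2. Combining the bounds, tw(G) = 2.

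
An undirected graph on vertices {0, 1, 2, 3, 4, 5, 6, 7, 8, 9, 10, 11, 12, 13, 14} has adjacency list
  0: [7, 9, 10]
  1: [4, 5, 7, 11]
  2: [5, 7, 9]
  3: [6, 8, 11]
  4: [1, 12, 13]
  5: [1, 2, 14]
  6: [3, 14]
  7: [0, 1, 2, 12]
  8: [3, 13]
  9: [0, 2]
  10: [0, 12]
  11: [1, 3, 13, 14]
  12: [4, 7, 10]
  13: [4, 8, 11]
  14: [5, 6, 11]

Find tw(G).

3

A width-3 tree decomposition is:
Bags: B1 = {3, 6, 8, 14}  B2 = {3, 8, 11, 14}  B3 = {8, 11, 13, 14}  B4 = {5, 11, 13, 14}  B5 = {1, 5, 11, 13}  B6 = {1, 4, 5, 13}  B7 = {1, 2, 4, 5}  B8 = {1, 2, 4, 7}  B9 = {2, 4, 7, 12}  B10 = {2, 7, 9, 12}  B11 = {0, 7, 9, 12}  B12 = {0, 9, 10, 12}
Tree: B1–B2, B2–B3, B3–B4, B4–B5, B5–B6, B6–B7, B7–B8, B8–B9, B9–B10, B10–B11, B11–B12
Every bag has size at most 4, so the width is 4 − 1 = 3 and tw(G) ≤ 3. For the lower bound: the 4 vertex sets {3,6,8}, {14}, {11}, {1,4,5,13} are disjoint, each induces a connected subgraph, and every pair is joined by at least one edge of G. Contracting each set to a single vertex therefore yields K_{4} as a minor, and since treewidth is minor-monotone, tw(G) ≥ tw(K_{4}) = 3. The upper and lower bounds meet at 3, so that is the treewidth.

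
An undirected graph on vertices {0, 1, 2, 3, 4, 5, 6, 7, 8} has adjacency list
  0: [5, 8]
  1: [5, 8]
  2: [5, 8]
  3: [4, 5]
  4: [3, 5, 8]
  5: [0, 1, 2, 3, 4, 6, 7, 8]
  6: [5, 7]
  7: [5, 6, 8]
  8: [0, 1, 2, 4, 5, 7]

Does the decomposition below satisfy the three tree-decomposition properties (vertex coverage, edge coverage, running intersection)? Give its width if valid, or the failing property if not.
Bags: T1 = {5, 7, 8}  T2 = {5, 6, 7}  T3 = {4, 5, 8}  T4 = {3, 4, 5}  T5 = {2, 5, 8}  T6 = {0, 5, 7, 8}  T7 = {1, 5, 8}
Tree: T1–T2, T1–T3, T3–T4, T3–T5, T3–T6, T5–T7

A tree decomposition must satisfy three properties: every vertex lies in some bag; for every edge, both endpoints lie together in some bag; and for every vertex, the bags containing it form a connected subtree. Here bags containing vertex 7 are not connected in the tree, so the decomposition is invalid.

No — bags containing vertex 7 are not connected in the tree.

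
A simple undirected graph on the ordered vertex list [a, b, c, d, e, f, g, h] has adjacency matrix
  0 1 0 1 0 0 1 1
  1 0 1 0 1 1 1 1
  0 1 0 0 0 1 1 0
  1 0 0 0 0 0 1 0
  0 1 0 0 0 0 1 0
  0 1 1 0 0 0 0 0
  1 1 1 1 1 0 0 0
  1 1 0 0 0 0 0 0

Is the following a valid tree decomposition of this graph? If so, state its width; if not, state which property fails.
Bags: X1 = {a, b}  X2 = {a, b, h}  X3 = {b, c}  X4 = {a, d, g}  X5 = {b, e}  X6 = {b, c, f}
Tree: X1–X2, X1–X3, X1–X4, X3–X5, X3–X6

A tree decomposition must satisfy three properties: every vertex lies in some bag; for every edge, both endpoints lie together in some bag; and for every vertex, the bags containing it form a connected subtree. Here edge (g,b) lies in no bag, so the decomposition is invalid.

No — edge (g,b) lies in no bag.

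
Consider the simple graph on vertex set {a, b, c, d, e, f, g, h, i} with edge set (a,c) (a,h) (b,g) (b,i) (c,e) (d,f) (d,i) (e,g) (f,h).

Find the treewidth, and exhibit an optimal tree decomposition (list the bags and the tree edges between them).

Each bag holds 3 vertices, so the decomposition has width 2, which upper-bounds the treewidth. The edges g–e–c–a–h–f–d–i–b–g form a cycle, so G is not a tree and its treewidth is at least 2. The upper and lower bounds meet at 2, so that is the treewidth.

Treewidth 2.
Bags: B1 = {c, e, g}  B2 = {a, c, g}  B3 = {a, g, h}  B4 = {f, g, h}  B5 = {d, f, g}  B6 = {d, g, i}  B7 = {b, g, i}
Tree: B1–B2, B2–B3, B3–B4, B4–B5, B5–B6, B6–B7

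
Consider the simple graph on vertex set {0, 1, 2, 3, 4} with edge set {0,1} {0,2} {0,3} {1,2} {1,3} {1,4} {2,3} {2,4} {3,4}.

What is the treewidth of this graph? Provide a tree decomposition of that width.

Treewidth 3.
Bags: B1 = {1, 2, 3, 4}  B2 = {0, 1, 2, 3}
Tree: B1–B2

Every bag has size at most 4, so the width is 4 − 1 = 3 and tw(G) ≤ 3. For the lower bound, the 4 vertices {0, 1, 2, 3} are pairwise adjacent, and any tree decomposition puts a clique entirely inside one bag — forcing width ≥ 3. Combining the bounds, tw(G) = 3.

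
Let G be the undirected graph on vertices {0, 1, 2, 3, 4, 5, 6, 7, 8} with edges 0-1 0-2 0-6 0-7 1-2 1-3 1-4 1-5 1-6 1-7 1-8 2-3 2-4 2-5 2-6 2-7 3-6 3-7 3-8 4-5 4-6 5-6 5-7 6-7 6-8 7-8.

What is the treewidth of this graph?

4

A width-4 tree decomposition is:
Bags: B1 = {0, 1, 2, 6, 7}  B2 = {1, 2, 3, 6, 7}  B3 = {1, 2, 5, 6, 7}  B4 = {1, 2, 4, 5, 6}  B5 = {1, 3, 6, 7, 8}
Tree: B1–B2, B2–B3, B3–B4, B2–B5
Every bag has size at most 5, so the width is 5 − 1 = 4 and tw(G) ≤ 4. On the other hand G contains the 5-clique {1, 3, 6, 7, 8}. A clique must lie in a single bag of any decomposition, so no decomposition can have width below 4. Hence tw(G) = 4 exactly.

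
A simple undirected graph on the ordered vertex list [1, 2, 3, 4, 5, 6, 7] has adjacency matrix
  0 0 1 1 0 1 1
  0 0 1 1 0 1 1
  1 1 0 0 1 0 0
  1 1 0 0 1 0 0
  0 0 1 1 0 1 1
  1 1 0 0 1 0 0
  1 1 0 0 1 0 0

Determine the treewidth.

A width-3 tree decomposition is:
Bags: B1 = {1, 2, 5, 7}  B2 = {1, 2, 3, 5}  B3 = {1, 2, 4, 5}  B4 = {1, 2, 5, 6}
Tree: B1–B2, B2–B3, B3–B4
The largest bag has 4 vertices, giving width 3; this decomposition certifies tw(G) ≤ 3. For the lower bound: the 4 vertex sets {5,7}, {1,3}, {2}, {4} are disjoint, each induces a connected subgraph, and every pair is joined by at least one edge of G. Contracting each set to a single vertex therefore yields K_{4} as a minor, and since treewidth is minor-monotone, tw(G) ≥ tw(K_{4}) = 3. Therefore the treewidth is 3.

3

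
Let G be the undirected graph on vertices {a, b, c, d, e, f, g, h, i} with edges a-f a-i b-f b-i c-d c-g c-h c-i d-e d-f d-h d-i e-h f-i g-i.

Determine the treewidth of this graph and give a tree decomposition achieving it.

Treewidth 2.
One such decomposition:
Bags: B1 = {c, d, h}  B2 = {d, e, h}  B3 = {c, d, i}  B4 = {c, g, i}  B5 = {d, f, i}  B6 = {b, f, i}  B7 = {a, f, i}
Tree: B1–B2, B1–B3, B3–B4, B3–B5, B5–B6, B5–B7

The largest bag has 3 vertices, giving width 2; this decomposition certifies tw(G) ≤ 2. Conversely, {d, e, h} is a clique of size 3, and the vertices of any clique must share a bag in every tree decomposition; so some bag has ≥ 3 vertices and tw(G) ≥ 2. Hence tw(G) = 2 exactly.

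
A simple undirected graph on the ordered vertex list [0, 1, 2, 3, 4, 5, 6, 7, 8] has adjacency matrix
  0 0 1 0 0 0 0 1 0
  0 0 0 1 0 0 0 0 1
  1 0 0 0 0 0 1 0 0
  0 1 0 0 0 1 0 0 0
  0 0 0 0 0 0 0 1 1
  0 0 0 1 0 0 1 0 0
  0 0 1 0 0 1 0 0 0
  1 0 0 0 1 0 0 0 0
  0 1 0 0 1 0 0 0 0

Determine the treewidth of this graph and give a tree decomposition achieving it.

Each bag holds 3 vertices, so the decomposition has width 2, which upper-bounds the treewidth. For the lower bound, G contains the cycle 5–6–2–0–7–4–8–1–3–5, so G is not a forest; only forests have treewidth ≤ 1, hence tw(G) ≥ 2. Combining the bounds, tw(G) = 2.

Treewidth 2.
Bags: B1 = {2, 5, 6}  B2 = {0, 2, 5}  B3 = {0, 5, 7}  B4 = {4, 5, 7}  B5 = {4, 5, 8}  B6 = {1, 5, 8}  B7 = {1, 3, 5}
Tree: B1–B2, B2–B3, B3–B4, B4–B5, B5–B6, B6–B7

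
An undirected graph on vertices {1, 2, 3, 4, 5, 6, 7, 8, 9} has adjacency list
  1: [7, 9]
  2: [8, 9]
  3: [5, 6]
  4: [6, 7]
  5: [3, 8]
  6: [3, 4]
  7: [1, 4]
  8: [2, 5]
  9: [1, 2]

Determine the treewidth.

2

A width-2 tree decomposition is:
Bags: B1 = {3, 5, 6}  B2 = {5, 6, 8}  B3 = {2, 6, 8}  B4 = {2, 6, 9}  B5 = {1, 6, 9}  B6 = {1, 6, 7}  B7 = {4, 6, 7}
Tree: B1–B2, B2–B3, B3–B4, B4–B5, B5–B6, B6–B7
Every bag has size at most 3, so the width is 3 − 1 = 2 and tw(G) ≤ 2. For the lower bound, G contains the cycle 6–3–5–8–2–9–1–7–4–6, so G is not a forest; only forests have treewidth ≤ 1, hence tw(G) ≥ 2. Combining the bounds, tw(G) = 2.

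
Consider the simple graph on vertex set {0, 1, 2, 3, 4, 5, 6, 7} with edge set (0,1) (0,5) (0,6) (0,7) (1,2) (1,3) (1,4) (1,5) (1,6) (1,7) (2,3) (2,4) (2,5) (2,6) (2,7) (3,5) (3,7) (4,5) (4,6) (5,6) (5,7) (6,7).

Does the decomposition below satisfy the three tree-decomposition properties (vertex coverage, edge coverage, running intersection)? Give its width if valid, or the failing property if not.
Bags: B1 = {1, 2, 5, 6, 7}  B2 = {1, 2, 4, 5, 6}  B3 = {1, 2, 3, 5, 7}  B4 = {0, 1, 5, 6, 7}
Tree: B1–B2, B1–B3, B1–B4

Every vertex of G appears in some bag (union = {0, 1, 2, 3, 4, 5, 6, 7}); every edge is covered by a bag; and for each vertex v the set of bags containing v is connected in the bag tree. The decomposition is therefore valid. The largest bag has 5 vertices, so the width is 4.

Yes; width 4.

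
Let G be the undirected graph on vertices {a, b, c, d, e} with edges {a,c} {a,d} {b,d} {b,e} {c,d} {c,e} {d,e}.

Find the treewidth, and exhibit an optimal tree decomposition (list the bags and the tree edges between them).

Treewidth 2.
One optimal decomposition is:
Bags: B1 = {c, d, e}  B2 = {a, c, d}  B3 = {b, d, e}
Tree: B1–B2, B1–B3

Every bag has size at most 3, so the width is 3 − 1 = 2 and tw(G) ≤ 2. For the lower bound, the 3 vertices {c, d, e} are pairwise adjacent, and any tree decomposition puts a clique entirely inside one bag — forcing width ≥ 2. The upper and lower bounds meet at 2, so that is the treewidth.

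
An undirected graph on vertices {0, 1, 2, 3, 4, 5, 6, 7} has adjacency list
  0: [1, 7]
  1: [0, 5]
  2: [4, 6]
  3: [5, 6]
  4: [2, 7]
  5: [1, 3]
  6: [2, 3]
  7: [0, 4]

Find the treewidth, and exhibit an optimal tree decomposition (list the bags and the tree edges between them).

Each bag holds 3 vertices, so the decomposition has width 2, which upper-bounds the treewidth. For the lower bound, G contains the cycle 0–7–4–2–6–3–5–1–0, so G is not a forest; only forests have treewidth ≤ 1, hence tw(G) ≥ 2. Combining the bounds, tw(G) = 2.

Treewidth 2.
One optimal decomposition is:
Bags: B1 = {0, 4, 7}  B2 = {0, 2, 4}  B3 = {0, 2, 6}  B4 = {0, 3, 6}  B5 = {0, 3, 5}  B6 = {0, 1, 5}
Tree: B1–B2, B2–B3, B3–B4, B4–B5, B5–B6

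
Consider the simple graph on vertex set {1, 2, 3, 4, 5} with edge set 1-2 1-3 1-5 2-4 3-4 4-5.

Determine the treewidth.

2

A width-2 tree decomposition is:
Bags: B1 = {1, 2, 4}  B2 = {1, 3, 4}  B3 = {1, 4, 5}
Tree: B1–B2, B2–B3
The largest bag has 3 vertices, giving width 2; this decomposition certifies tw(G) ≤ 2. The edges 1–2–4–3–1 form a cycle, so G is not a tree and its treewidth is at least 2. Combining the bounds, tw(G) = 2.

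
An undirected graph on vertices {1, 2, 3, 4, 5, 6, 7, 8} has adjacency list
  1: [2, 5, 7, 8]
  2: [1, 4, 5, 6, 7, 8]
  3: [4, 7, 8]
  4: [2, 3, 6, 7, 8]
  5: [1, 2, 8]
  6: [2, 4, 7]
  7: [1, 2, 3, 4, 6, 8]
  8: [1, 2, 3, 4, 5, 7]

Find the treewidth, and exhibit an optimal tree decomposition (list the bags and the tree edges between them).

The largest bag has 4 vertices, giving width 3; this decomposition certifies tw(G) ≤ 3. On the other hand G contains the 4-clique {1, 2, 5, 8}. A clique must lie in a single bag of any decomposition, so no decomposition can have width below 3. Hence tw(G) = 3 exactly.

Treewidth 3.
Bags: B1 = {1, 2, 7, 8}  B2 = {2, 4, 7, 8}  B3 = {2, 4, 6, 7}  B4 = {1, 2, 5, 8}  B5 = {3, 4, 7, 8}
Tree: B1–B2, B2–B3, B1–B4, B2–B5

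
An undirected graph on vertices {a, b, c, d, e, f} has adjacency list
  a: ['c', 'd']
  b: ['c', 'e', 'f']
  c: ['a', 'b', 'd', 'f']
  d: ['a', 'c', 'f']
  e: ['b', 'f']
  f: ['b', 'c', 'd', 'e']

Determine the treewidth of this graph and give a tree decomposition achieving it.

Each bag holds 3 vertices, so the decomposition has width 2, which upper-bounds the treewidth. Conversely, {b, e, f} is a clique of size 3, and the vertices of any clique must share a bag in every tree decomposition; so some bag has ≥ 3 vertices and tw(G) ≥ 2. Hence tw(G) = 2 exactly.

Treewidth 2.
Bags: B1 = {b, c, f}  B2 = {c, d, f}  B3 = {b, e, f}  B4 = {a, c, d}
Tree: B1–B2, B1–B3, B2–B4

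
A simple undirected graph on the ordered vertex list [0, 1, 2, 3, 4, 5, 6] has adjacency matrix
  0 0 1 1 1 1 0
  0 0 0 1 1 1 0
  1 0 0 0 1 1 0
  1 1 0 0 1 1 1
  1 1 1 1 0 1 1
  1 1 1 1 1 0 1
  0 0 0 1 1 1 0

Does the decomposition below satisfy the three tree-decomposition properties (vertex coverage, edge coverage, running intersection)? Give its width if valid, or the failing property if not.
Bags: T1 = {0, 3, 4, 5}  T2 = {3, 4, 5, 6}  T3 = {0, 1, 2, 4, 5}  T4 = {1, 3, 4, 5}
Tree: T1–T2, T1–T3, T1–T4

A tree decomposition must satisfy three properties: every vertex lies in some bag; for every edge, both endpoints lie together in some bag; and for every vertex, the bags containing it form a connected subtree. Here bags containing vertex 1 are not connected in the tree, so the decomposition is invalid.

No — bags containing vertex 1 are not connected in the tree.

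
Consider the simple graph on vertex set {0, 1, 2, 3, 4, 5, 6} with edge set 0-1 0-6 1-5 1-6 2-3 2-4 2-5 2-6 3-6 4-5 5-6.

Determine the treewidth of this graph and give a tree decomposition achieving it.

The largest bag has 3 vertices, giving width 2; this decomposition certifies tw(G) ≤ 2. For the lower bound, the 3 vertices {2, 4, 5} are pairwise adjacent, and any tree decomposition puts a clique entirely inside one bag — forcing width ≥ 2. The upper and lower bounds meet at 2, so that is the treewidth.

Treewidth 2.
One such decomposition:
Bags: B1 = {2, 4, 5}  B2 = {2, 5, 6}  B3 = {2, 3, 6}  B4 = {1, 5, 6}  B5 = {0, 1, 6}
Tree: B1–B2, B2–B3, B2–B4, B4–B5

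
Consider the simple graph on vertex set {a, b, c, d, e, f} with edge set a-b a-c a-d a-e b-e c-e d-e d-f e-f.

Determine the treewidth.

2

A width-2 tree decomposition is:
Bags: B1 = {d, e, f}  B2 = {a, d, e}  B3 = {a, c, e}  B4 = {a, b, e}
Tree: B1–B2, B2–B3, B3–B4
The largest bag has 3 vertices, giving width 2; this decomposition certifies tw(G) ≤ 2. Conversely, {a, d, e} is a clique of size 3, and the vertices of any clique must share a bag in every tree decomposition; so some bag has ≥ 3 vertices and tw(G) ≥ 2. Therefore the treewidth is 2.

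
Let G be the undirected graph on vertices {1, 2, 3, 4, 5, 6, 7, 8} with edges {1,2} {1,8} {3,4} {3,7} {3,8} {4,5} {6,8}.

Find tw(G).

A width-1 tree decomposition is:
Bags: B1 = {3, 8}  B2 = {6, 8}  B3 = {1, 8}  B4 = {3, 4}  B5 = {3, 7}  B6 = {1, 2}  B7 = {4, 5}
Tree: B1–B2, B2–B3, B1–B4, B4–B5, B3–B6, B4–B7
Every bag has size at most 2, so the width is 2 − 1 = 1 and tw(G) ≤ 1. Since G has at least one edge (e.g. 3–8), it is not an edgeless graph, so tw(G) ≥ 1. Therefore the treewidth is 1.

1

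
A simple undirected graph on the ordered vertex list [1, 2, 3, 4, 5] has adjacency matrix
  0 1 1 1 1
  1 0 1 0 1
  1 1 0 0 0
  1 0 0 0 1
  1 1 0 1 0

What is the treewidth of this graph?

A width-2 tree decomposition is:
Bags: B1 = {1, 2, 3}  B2 = {1, 2, 5}  B3 = {1, 4, 5}
Tree: B1–B2, B2–B3
Each bag holds 3 vertices, so the decomposition has width 2, which upper-bounds the treewidth. On the other hand G contains the 3-clique {1, 2, 3}. A clique must lie in a single bag of any decomposition, so no decomposition can have width below 2. Hence tw(G) = 2 exactly.

2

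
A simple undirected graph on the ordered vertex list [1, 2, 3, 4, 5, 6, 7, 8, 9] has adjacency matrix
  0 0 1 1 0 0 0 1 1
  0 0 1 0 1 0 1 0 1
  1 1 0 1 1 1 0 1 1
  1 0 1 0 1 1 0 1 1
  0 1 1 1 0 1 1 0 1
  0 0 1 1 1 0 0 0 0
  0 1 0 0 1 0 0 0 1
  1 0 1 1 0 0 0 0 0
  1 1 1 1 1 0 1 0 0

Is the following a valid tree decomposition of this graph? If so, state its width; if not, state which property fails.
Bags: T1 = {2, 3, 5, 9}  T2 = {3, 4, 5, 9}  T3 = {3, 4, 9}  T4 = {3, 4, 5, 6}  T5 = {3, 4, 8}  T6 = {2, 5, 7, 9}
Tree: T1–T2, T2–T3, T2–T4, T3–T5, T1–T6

No — vertex 1 appears in no bag.

A tree decomposition must satisfy three properties: every vertex lies in some bag; for every edge, both endpoints lie together in some bag; and for every vertex, the bags containing it form a connected subtree. Here vertex 1 appears in no bag, so the decomposition is invalid.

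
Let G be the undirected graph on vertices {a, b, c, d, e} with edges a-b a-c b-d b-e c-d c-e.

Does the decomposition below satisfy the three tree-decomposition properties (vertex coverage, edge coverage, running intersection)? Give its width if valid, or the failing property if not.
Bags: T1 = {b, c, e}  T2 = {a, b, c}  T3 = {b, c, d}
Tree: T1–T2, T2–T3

Vertex coverage: the bags together contain {a, b, c, d, e}, the full vertex set. Edge coverage: each edge of G has both endpoints in at least one bag. Running intersection: for every vertex, the bags containing it form a connected subtree. All three properties hold, so this is a valid tree decomposition of width max|bag| − 1 = 2, and hence tw(G) ≤ 2.

Yes; width 2.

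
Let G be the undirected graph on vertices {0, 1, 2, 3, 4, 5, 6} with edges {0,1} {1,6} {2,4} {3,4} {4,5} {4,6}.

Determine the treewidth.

1

A width-1 tree decomposition is:
Bags: B1 = {4, 5}  B2 = {2, 4}  B3 = {4, 6}  B4 = {1, 6}  B5 = {3, 4}  B6 = {0, 1}
Tree: B1–B2, B2–B3, B3–B4, B2–B5, B4–B6
The largest bag has 2 vertices, giving width 1; this decomposition certifies tw(G) ≤ 1. G has an edge, so its treewidth is at least 1. Hence tw(G) = 1 exactly.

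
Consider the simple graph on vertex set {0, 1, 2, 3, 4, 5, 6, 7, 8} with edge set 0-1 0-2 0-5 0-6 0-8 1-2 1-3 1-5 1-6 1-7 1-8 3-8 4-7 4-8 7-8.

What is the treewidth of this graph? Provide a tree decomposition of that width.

Each bag holds 3 vertices, so the decomposition has width 2, which upper-bounds the treewidth. On the other hand G contains the 3-clique {0, 1, 8}. A clique must lie in a single bag of any decomposition, so no decomposition can have width below 2. Therefore the treewidth is 2.

Treewidth 2.
One optimal decomposition is:
Bags: B1 = {0, 1, 5}  B2 = {0, 1, 8}  B3 = {0, 1, 2}  B4 = {1, 7, 8}  B5 = {0, 1, 6}  B6 = {4, 7, 8}  B7 = {1, 3, 8}
Tree: B1–B2, B1–B3, B2–B4, B1–B5, B4–B6, B2–B7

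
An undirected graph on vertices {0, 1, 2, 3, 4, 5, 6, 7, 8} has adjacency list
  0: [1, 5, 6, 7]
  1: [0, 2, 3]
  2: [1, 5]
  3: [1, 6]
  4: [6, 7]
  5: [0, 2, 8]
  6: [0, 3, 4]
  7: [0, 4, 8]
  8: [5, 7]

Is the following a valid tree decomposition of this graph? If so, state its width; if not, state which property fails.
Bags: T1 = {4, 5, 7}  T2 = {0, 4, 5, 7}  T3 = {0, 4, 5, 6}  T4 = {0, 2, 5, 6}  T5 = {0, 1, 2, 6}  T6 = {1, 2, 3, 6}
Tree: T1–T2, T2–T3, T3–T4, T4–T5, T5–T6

No — vertex 8 appears in no bag.

A tree decomposition must satisfy three properties: every vertex lies in some bag; for every edge, both endpoints lie together in some bag; and for every vertex, the bags containing it form a connected subtree. Here vertex 8 appears in no bag, so the decomposition is invalid.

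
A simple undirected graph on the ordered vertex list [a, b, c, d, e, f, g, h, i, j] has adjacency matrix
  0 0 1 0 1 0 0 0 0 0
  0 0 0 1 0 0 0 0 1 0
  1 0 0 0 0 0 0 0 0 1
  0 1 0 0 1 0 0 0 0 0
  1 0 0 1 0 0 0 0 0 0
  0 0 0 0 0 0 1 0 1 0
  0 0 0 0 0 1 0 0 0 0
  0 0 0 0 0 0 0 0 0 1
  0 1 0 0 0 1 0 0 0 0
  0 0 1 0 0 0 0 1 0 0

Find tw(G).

1

A width-1 tree decomposition is:
Bags: B1 = {h, j}  B2 = {c, j}  B3 = {a, c}  B4 = {a, e}  B5 = {d, e}  B6 = {b, d}  B7 = {b, i}  B8 = {f, i}  B9 = {f, g}
Tree: B1–B2, B2–B3, B3–B4, B4–B5, B5–B6, B6–B7, B7–B8, B8–B9
The largest bag has 2 vertices, giving width 1; this decomposition certifies tw(G) ≤ 1. Any graph with an edge has treewidth ≥ 1, and G has the edge h–j. Hence tw(G) = 1 exactly.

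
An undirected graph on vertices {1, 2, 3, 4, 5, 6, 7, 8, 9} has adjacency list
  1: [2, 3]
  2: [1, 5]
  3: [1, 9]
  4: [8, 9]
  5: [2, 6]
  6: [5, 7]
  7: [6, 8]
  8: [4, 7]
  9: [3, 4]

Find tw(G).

2

A width-2 tree decomposition is:
Bags: B1 = {4, 8, 9}  B2 = {3, 8, 9}  B3 = {1, 3, 8}  B4 = {1, 2, 8}  B5 = {2, 5, 8}  B6 = {5, 6, 8}  B7 = {6, 7, 8}
Tree: B1–B2, B2–B3, B3–B4, B4–B5, B5–B6, B6–B7
The largest bag has 3 vertices, giving width 2; this decomposition certifies tw(G) ≤ 2. The edges 8–4–9–3–1–2–5–6–7–8 form a cycle, so G is not a tree and its treewidth is at least 2. Hence tw(G) = 2 exactly.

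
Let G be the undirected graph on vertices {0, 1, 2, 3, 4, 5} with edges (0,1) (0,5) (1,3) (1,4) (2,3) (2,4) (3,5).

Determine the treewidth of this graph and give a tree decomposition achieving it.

Each bag holds 3 vertices, so the decomposition has width 2, which upper-bounds the treewidth. Since 4–2–3–1–4 is a cycle in G, G is not acyclic. Forests are exactly the graphs of treewidth ≤ 1, so tw(G) ≥ 2. Therefore the treewidth is 2.

Treewidth 2.
Bags: B1 = {1, 2, 4}  B2 = {1, 2, 3}  B3 = {0, 1, 3}  B4 = {0, 3, 5}
Tree: B1–B2, B2–B3, B3–B4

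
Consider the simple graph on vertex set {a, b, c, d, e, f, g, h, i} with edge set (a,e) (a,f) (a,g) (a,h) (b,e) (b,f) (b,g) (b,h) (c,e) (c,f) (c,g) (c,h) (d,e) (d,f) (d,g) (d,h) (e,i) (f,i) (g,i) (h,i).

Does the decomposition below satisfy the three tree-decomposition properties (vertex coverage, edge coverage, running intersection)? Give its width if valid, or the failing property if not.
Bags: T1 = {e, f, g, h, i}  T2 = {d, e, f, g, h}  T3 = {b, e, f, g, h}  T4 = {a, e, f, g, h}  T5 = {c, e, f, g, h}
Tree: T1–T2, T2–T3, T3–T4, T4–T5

Yes; width 4.

Checking the three conditions: (i) the bags cover all of {a, b, c, d, e, f, g, h, i}; (ii) for each edge, some bag contains both endpoints; (iii) the bags containing any fixed vertex form a subtree. All hold, so the decomposition is valid with width 5 − 1 = 4.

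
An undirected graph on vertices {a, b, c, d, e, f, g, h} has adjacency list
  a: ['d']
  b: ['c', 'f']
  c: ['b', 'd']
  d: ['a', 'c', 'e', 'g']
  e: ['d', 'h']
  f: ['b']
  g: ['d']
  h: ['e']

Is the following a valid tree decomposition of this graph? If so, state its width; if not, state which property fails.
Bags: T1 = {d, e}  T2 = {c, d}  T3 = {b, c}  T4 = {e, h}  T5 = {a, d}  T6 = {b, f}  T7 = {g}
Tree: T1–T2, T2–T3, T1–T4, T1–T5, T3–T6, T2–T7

A tree decomposition must satisfy three properties: every vertex lies in some bag; for every edge, both endpoints lie together in some bag; and for every vertex, the bags containing it form a connected subtree. Here edge (d,g) lies in no bag, so the decomposition is invalid.

No — edge (d,g) lies in no bag.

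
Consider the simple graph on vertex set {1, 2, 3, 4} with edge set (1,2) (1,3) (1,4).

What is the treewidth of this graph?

A width-1 tree decomposition is:
Bags: B1 = {1, 2}  B2 = {1, 3}  B3 = {1, 4}
Tree: B1–B2, B2–B3
The largest bag has 2 vertices, giving width 1; this decomposition certifies tw(G) ≤ 1. G has an edge, so its treewidth is at least 1. Therefore the treewidth is 1.

1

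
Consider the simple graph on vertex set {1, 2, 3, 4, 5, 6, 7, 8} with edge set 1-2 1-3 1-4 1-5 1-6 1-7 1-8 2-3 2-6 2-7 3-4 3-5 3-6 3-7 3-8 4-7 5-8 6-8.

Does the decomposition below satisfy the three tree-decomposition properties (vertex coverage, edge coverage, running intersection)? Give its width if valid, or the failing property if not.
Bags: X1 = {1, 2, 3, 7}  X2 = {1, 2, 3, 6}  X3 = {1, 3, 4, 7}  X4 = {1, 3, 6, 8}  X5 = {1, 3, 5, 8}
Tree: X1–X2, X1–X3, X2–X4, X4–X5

Vertex coverage: the bags together contain {1, 2, 3, 4, 5, 6, 7, 8}, the full vertex set. Edge coverage: each edge of G has both endpoints in at least one bag. Running intersection: for every vertex, the bags containing it form a connected subtree. All three properties hold, so this is a valid tree decomposition of width max|bag| − 1 = 3, and hence tw(G) ≤ 3.

Yes; width 3.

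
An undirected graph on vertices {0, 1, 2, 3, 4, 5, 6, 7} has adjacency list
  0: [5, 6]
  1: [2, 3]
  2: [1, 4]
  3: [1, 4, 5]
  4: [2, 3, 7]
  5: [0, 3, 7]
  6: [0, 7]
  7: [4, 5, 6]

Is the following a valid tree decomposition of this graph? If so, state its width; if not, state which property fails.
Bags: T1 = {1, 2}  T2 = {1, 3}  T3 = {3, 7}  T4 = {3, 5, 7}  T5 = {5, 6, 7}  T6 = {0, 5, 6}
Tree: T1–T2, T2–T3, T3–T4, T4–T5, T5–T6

A tree decomposition must satisfy three properties: every vertex lies in some bag; for every edge, both endpoints lie together in some bag; and for every vertex, the bags containing it form a connected subtree. Here vertex 4 appears in no bag, so the decomposition is invalid.

No — vertex 4 appears in no bag.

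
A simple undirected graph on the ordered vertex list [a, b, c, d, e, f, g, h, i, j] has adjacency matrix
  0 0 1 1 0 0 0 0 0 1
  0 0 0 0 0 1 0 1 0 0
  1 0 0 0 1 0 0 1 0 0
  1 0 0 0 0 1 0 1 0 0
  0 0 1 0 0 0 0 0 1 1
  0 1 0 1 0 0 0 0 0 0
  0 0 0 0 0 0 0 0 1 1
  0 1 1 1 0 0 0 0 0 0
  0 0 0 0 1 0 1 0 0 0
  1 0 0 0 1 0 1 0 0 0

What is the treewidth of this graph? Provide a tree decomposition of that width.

Each bag holds 3 vertices, so the decomposition has width 2, which upper-bounds the treewidth. The edges f–b–h–d–f form a cycle, so G is not a tree and its treewidth is at least 2. Therefore the treewidth is 2.

Treewidth 2.
One optimal decomposition is:
Bags: B1 = {b, d, f}  B2 = {b, d, h}  B3 = {a, d, h}  B4 = {a, c, h}  B5 = {a, c, j}  B6 = {c, e, j}  B7 = {e, g, j}  B8 = {e, g, i}
Tree: B1–B2, B2–B3, B3–B4, B4–B5, B5–B6, B6–B7, B7–B8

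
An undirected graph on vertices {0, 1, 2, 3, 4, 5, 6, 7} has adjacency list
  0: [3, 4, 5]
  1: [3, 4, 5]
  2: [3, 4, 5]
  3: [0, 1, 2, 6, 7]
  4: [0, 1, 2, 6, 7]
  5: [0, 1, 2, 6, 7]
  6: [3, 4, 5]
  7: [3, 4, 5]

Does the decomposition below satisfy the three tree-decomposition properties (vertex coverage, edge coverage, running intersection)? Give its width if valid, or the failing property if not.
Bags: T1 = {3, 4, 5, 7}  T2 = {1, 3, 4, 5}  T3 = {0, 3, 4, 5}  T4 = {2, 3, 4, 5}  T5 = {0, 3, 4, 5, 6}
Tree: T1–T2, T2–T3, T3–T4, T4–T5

A tree decomposition must satisfy three properties: every vertex lies in some bag; for every edge, both endpoints lie together in some bag; and for every vertex, the bags containing it form a connected subtree. Here bags containing vertex 0 are not connected in the tree, so the decomposition is invalid.

No — bags containing vertex 0 are not connected in the tree.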